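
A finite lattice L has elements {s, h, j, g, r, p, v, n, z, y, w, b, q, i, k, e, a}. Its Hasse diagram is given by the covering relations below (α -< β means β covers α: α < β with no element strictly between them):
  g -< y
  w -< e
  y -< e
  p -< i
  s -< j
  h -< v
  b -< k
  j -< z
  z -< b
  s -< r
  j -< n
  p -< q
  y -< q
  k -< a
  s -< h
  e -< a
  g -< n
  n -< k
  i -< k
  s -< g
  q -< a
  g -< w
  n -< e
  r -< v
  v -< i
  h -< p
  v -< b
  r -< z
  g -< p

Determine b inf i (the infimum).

Common lower bounds of {b, i}: h, r, s, v.
The greatest among these is v.

v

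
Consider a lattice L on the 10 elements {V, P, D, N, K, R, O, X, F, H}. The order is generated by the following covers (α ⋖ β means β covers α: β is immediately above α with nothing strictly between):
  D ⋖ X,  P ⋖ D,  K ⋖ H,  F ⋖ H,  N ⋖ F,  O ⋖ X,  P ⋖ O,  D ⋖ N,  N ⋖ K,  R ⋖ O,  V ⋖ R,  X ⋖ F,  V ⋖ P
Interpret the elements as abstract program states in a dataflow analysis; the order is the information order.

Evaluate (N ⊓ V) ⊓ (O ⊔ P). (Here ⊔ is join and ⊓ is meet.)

V

N ∧ V = V
O ∨ P = O
V ∧ O = V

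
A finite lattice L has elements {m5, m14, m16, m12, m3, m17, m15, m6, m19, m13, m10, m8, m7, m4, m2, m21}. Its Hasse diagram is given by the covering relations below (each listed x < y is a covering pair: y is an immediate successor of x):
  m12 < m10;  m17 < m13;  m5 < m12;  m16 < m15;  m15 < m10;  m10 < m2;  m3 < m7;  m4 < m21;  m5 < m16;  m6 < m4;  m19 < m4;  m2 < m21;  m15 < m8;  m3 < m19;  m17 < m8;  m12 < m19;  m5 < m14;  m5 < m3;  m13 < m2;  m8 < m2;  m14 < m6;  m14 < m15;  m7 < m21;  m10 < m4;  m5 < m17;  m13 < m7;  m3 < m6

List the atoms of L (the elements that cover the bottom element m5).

The atoms are exactly the elements that cover m5: m12, m14, m16, m17, m3.

m12, m14, m16, m17, m3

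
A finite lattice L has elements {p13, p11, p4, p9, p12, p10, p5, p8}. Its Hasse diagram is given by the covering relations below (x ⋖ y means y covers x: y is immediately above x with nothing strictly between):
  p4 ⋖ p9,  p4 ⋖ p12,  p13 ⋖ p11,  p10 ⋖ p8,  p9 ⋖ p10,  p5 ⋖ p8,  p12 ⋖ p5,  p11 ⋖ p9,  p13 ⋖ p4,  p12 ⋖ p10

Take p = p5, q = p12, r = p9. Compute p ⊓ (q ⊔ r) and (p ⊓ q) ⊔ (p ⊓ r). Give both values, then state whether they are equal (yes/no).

q ⊔ r = p10, so p ⊓ (q ⊔ r) = p5 ⊓ p10 = p12.
p ⊓ q = p12 and p ⊓ r = p4, so (p ⊓ q) ⊔ (p ⊓ r) = p12 ⊔ p4 = p12.
Equal: yes.

p12; p12; yes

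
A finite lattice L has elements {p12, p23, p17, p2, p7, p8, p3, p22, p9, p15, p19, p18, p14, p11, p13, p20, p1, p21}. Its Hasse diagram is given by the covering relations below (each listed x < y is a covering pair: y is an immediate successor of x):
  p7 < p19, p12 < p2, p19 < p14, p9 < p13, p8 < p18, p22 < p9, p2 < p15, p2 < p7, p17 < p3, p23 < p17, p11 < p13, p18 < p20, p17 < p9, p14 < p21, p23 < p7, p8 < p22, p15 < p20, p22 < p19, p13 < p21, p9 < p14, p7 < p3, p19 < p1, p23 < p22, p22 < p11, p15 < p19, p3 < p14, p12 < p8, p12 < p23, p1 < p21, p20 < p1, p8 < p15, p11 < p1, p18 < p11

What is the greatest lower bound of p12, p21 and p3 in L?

Common lower bounds of {p12, p21, p3}: p12.
The greatest among these is p12.

p12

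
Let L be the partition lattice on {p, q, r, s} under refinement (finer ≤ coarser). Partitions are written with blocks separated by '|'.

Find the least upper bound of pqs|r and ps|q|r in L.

The join of pqs|r and ps|q|r merges any blocks that overlap across the partitions, giving pqs|r.

pqs|r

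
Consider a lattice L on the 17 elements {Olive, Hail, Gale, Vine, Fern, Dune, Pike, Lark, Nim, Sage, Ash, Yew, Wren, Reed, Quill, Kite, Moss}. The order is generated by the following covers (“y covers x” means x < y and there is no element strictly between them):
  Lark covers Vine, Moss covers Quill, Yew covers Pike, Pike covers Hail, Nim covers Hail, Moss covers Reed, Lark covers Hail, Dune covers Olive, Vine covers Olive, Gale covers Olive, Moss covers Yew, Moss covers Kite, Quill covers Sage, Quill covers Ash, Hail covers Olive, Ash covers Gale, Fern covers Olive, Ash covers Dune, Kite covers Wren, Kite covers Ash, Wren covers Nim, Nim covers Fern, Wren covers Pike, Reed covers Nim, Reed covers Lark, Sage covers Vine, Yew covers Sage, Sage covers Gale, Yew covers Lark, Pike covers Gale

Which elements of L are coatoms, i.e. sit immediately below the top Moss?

The coatoms are exactly the elements covered by Moss: Kite, Quill, Reed, Yew.

Kite, Quill, Reed, Yew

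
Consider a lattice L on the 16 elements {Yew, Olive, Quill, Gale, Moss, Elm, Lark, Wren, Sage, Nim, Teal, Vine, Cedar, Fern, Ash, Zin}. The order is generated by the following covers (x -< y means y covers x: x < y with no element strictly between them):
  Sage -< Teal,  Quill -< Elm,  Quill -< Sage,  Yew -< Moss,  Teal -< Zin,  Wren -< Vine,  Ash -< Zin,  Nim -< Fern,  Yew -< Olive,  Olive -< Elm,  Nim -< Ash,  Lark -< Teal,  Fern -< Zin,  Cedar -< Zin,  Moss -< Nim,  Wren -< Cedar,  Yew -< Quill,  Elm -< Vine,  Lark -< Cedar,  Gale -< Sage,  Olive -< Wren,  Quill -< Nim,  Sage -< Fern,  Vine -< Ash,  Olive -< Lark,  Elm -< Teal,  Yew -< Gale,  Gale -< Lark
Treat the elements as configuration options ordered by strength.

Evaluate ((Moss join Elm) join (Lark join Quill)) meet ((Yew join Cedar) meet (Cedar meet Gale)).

Moss ∨ Elm = Ash
Lark ∨ Quill = Teal
Ash ∨ Teal = Zin
Yew ∨ Cedar = Cedar
Cedar ∧ Gale = Gale
Cedar ∧ Gale = Gale
Zin ∧ Gale = Gale

Gale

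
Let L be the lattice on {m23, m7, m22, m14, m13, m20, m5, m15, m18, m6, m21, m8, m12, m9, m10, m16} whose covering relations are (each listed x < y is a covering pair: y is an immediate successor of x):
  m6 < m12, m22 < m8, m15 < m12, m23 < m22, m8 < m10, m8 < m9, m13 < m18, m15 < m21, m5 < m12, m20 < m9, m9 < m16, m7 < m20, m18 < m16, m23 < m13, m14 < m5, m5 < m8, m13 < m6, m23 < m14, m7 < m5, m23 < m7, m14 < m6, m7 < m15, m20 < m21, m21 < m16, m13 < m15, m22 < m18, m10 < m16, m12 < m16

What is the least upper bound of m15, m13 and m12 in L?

Common upper bounds of {m15, m13, m12}: m12, m16.
The least among these is m12.

m12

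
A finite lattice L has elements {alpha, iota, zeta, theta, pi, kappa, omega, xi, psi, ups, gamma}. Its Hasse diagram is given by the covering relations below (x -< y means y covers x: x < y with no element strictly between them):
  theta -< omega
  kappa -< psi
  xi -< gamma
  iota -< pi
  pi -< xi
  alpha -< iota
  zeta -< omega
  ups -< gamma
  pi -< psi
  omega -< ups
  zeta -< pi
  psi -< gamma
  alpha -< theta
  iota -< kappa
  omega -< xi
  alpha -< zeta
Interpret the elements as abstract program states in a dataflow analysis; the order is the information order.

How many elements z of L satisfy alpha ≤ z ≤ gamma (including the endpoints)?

11

The interval [alpha, gamma] = {alpha, gamma, iota, kappa, omega, pi, psi, theta, ups, xi, zeta}, which has 11 elements.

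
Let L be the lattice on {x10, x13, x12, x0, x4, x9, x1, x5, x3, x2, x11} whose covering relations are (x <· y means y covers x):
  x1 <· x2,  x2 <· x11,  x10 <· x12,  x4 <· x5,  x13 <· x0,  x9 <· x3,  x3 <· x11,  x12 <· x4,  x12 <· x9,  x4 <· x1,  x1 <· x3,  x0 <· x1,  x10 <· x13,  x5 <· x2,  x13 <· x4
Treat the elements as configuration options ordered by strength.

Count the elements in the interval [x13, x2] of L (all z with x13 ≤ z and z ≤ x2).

6

The interval [x13, x2] = {x0, x1, x13, x2, x4, x5}, which has 6 elements.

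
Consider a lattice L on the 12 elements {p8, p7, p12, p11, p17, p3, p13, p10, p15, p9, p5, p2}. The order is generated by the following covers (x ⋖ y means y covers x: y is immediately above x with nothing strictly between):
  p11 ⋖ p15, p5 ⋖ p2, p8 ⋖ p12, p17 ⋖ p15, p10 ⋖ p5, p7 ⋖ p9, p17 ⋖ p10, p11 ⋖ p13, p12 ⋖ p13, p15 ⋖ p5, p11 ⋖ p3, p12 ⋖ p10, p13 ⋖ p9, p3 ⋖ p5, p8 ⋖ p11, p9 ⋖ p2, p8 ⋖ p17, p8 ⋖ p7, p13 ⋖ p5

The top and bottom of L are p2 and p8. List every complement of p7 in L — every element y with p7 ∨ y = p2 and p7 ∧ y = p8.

Need y with p7 ∨ y = p2 and p7 ∧ y = p8.
Checking each element gives: p10, p15, p17, p3, p5.

p10, p15, p17, p3, p5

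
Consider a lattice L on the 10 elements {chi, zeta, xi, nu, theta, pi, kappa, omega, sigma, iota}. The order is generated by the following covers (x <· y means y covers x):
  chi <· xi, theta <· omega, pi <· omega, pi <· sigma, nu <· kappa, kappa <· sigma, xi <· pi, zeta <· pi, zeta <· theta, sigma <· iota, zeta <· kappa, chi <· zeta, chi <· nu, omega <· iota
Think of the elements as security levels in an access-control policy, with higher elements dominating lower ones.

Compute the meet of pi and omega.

pi

Common lower bounds of {pi, omega}: chi, pi, xi, zeta.
The greatest among these is pi.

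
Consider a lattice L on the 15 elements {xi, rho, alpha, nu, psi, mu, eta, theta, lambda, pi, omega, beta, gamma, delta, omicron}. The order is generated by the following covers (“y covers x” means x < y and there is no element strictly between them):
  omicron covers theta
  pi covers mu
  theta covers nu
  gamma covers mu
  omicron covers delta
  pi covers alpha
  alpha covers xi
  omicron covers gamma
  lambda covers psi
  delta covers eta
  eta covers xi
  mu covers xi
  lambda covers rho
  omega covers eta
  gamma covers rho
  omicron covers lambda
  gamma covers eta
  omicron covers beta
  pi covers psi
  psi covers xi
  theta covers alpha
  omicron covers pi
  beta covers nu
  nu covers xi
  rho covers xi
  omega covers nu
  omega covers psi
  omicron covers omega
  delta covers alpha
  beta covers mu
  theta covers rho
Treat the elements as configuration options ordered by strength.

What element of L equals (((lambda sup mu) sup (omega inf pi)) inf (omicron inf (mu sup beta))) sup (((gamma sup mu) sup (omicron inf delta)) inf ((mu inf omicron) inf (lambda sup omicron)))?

beta

lambda ∨ mu = omicron
omega ∧ pi = psi
omicron ∨ psi = omicron
mu ∨ beta = beta
omicron ∧ beta = beta
omicron ∧ beta = beta
gamma ∨ mu = gamma
omicron ∧ delta = delta
gamma ∨ delta = omicron
mu ∧ omicron = mu
lambda ∨ omicron = omicron
mu ∧ omicron = mu
omicron ∧ mu = mu
beta ∨ mu = beta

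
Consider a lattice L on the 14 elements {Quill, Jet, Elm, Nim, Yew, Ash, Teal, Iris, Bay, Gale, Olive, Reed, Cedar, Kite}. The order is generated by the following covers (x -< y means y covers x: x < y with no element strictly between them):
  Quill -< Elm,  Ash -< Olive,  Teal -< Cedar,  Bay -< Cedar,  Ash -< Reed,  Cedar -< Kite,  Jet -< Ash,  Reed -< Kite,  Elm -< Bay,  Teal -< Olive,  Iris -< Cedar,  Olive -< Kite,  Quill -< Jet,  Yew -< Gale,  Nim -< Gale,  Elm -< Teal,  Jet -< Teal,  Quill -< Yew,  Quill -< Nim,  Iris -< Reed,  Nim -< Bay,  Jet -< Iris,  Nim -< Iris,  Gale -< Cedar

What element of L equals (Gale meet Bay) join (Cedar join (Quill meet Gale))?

Gale ∧ Bay = Nim
Quill ∧ Gale = Quill
Cedar ∨ Quill = Cedar
Nim ∨ Cedar = Cedar

Cedar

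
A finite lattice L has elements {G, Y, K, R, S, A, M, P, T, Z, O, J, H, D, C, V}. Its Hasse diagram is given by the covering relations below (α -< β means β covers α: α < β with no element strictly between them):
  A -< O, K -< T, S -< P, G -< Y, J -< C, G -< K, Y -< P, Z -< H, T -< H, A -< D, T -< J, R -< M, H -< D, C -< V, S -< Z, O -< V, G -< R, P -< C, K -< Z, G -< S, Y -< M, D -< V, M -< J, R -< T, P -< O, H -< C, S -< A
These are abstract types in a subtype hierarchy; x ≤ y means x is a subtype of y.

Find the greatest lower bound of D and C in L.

H

Common lower bounds of {D, C}: G, H, K, R, S, T, Z.
The greatest among these is H.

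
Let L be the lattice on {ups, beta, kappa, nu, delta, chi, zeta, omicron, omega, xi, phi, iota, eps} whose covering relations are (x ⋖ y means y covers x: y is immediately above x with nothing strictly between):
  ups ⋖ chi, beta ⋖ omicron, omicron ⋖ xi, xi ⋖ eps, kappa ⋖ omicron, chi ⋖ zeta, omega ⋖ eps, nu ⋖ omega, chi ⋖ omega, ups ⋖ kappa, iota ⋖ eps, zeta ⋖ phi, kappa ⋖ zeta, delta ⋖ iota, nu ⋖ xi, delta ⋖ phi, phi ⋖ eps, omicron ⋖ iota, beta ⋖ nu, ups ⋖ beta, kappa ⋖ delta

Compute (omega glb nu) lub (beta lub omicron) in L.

omega ∧ nu = nu
beta ∨ omicron = omicron
nu ∨ omicron = xi

xi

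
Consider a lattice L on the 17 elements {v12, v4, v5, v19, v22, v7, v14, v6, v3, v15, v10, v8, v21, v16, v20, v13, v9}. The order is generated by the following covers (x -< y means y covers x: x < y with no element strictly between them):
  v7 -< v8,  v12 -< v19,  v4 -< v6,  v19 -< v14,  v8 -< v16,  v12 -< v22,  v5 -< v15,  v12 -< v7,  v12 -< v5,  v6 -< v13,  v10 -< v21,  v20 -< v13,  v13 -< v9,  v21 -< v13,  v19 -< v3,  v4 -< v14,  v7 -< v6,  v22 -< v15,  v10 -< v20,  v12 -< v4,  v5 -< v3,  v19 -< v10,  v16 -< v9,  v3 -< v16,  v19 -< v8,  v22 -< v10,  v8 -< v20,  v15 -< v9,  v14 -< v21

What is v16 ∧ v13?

v8

Common lower bounds of {v16, v13}: v12, v19, v7, v8.
The greatest among these is v8.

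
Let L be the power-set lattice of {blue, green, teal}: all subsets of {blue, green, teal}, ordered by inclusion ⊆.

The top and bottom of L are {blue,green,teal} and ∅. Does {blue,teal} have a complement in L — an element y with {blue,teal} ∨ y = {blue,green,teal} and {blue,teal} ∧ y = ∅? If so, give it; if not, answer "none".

Need y with {blue,teal} ∨ y = {blue,green,teal} and {blue,teal} ∧ y = ∅.
Checking each element gives: {green}.

{green}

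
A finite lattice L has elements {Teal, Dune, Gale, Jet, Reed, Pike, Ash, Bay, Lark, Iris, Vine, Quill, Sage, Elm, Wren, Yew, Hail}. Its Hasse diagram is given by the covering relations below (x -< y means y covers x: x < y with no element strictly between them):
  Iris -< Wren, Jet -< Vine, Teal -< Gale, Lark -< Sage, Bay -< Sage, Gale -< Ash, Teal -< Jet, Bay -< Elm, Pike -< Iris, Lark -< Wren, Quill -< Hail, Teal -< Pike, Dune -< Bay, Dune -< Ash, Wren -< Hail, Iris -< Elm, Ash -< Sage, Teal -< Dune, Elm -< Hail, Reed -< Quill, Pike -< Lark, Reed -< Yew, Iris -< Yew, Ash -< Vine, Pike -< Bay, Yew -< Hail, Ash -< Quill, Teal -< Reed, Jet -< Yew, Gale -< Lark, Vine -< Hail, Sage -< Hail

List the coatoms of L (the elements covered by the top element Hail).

Elm, Quill, Sage, Vine, Wren, Yew

The coatoms are exactly the elements covered by Hail: Elm, Quill, Sage, Vine, Wren, Yew.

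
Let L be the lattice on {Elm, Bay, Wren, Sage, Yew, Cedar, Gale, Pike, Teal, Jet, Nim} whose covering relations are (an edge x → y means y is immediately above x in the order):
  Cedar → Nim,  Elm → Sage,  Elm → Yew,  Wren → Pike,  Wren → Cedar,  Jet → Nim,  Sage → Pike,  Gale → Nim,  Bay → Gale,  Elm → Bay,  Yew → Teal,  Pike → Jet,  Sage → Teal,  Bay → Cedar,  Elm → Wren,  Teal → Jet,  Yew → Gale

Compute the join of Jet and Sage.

Jet

Common upper bounds of {Jet, Sage}: Jet, Nim.
The least among these is Jet.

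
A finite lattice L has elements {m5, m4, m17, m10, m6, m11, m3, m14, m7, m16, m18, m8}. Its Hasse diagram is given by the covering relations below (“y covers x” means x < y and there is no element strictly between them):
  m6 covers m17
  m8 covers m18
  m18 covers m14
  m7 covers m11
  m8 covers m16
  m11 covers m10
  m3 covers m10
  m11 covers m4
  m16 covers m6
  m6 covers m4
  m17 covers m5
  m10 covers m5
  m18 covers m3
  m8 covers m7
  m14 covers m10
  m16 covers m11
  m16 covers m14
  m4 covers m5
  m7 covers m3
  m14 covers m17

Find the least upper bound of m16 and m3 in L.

Common upper bounds of {m16, m3}: m8.
The least among these is m8.

m8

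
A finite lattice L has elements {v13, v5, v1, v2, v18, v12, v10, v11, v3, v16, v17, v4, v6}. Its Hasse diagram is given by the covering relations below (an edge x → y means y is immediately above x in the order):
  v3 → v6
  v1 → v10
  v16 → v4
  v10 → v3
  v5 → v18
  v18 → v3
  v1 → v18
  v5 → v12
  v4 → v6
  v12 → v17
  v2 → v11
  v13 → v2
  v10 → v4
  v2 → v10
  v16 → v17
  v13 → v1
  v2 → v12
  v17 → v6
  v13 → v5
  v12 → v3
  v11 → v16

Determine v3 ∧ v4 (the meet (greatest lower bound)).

Common lower bounds of {v3, v4}: v1, v10, v13, v2.
The greatest among these is v10.

v10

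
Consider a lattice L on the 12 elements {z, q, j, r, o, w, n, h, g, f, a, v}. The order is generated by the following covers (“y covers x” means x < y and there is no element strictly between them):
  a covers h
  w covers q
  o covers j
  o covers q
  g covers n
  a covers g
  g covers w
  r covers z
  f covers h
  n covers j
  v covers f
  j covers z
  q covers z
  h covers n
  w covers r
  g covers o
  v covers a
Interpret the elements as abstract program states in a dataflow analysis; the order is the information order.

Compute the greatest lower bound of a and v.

a

Common lower bounds of {a, v}: a, g, h, j, n, o, q, r, w, z.
The greatest among these is a.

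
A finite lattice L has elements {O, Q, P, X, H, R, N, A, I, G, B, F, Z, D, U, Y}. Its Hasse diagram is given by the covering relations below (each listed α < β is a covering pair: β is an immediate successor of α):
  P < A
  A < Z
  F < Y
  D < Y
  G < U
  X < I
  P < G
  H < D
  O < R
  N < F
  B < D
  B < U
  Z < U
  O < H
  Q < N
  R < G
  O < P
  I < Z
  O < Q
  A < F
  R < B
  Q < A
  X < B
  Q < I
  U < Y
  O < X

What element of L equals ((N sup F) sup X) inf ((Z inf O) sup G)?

N ∨ F = F
F ∨ X = Y
Z ∧ O = O
O ∨ G = G
Y ∧ G = G

G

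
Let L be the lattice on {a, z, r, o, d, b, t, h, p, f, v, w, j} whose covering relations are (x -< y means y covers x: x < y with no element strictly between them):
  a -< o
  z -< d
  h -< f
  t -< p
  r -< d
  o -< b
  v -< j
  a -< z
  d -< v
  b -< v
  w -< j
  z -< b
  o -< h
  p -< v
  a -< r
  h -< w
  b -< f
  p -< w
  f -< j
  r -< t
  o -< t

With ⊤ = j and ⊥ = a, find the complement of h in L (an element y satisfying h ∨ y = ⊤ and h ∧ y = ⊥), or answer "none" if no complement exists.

Need y with h ∨ y = j and h ∧ y = a.
Checking each element gives: d.

d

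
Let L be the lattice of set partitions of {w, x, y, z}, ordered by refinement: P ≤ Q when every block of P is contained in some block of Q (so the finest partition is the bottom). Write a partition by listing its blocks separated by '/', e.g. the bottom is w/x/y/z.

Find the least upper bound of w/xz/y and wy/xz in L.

wy/xz

The join of w/xz/y and wy/xz merges any blocks that overlap across the partitions, giving wy/xz.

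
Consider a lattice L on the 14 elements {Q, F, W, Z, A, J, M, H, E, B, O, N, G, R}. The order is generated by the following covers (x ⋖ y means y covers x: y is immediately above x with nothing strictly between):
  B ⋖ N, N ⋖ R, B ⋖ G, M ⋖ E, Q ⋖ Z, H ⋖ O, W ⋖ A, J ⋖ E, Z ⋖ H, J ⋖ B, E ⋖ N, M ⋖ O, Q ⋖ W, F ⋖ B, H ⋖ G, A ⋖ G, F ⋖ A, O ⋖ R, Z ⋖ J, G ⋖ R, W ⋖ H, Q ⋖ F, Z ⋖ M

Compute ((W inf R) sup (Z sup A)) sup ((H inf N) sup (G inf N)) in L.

W ∧ R = W
Z ∨ A = G
W ∨ G = G
H ∧ N = Z
G ∧ N = B
Z ∨ B = B
G ∨ B = G

G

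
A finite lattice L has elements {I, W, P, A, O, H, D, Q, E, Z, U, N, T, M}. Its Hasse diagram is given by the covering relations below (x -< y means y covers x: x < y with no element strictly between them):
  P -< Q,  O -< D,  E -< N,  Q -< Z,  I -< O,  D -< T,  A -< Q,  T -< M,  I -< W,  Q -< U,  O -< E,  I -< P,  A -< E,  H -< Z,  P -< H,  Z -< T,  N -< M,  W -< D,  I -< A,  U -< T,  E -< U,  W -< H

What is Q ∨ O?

Common upper bounds of {Q, O}: M, T, U.
The least among these is U.

U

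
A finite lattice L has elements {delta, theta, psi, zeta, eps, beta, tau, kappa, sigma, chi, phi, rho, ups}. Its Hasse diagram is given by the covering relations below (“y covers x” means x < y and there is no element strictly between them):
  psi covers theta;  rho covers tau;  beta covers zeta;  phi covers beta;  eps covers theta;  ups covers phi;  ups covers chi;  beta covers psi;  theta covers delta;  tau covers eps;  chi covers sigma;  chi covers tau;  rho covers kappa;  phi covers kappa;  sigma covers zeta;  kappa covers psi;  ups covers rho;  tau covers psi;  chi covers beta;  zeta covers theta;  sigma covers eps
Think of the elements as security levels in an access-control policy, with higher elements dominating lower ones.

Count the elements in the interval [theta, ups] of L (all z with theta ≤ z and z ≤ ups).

The interval [theta, ups] = {beta, chi, eps, kappa, phi, psi, rho, sigma, tau, theta, ups, zeta}, which has 12 elements.

12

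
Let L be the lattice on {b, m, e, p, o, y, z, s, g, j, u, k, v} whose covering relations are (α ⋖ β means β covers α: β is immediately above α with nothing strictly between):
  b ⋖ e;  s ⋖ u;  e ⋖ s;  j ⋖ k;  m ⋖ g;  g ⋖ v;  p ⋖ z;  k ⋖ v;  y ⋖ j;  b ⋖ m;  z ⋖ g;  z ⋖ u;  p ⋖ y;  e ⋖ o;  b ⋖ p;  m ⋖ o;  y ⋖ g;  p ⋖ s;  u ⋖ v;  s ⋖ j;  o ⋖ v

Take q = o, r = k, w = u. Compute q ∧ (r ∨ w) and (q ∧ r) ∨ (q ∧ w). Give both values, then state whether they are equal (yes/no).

o; e; no

r ∨ w = v, so q ∧ (r ∨ w) = o ∧ v = o.
q ∧ r = e and q ∧ w = e, so (q ∧ r) ∨ (q ∧ w) = e ∨ e = e.
Equal: no.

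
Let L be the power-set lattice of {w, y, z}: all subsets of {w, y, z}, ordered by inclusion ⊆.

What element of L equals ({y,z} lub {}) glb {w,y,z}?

{y,z}

{y,z} ∨ {} = {y,z}
{y,z} ∧ {w,y,z} = {y,z}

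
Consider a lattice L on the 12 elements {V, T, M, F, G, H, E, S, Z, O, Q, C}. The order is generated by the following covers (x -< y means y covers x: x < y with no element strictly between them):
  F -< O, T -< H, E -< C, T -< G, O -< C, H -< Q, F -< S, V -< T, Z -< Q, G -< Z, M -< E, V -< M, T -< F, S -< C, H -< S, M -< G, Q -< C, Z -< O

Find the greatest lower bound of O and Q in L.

Common lower bounds of {O, Q}: G, M, T, V, Z.
The greatest among these is Z.

Z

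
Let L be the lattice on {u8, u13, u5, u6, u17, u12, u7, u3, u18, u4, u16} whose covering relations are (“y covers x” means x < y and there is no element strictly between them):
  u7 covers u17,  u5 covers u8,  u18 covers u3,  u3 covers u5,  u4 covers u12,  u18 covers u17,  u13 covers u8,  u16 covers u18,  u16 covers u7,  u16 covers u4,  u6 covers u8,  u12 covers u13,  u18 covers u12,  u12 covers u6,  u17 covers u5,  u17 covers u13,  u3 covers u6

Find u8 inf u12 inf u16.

Common lower bounds of {u8, u12, u16}: u8.
The greatest among these is u8.

u8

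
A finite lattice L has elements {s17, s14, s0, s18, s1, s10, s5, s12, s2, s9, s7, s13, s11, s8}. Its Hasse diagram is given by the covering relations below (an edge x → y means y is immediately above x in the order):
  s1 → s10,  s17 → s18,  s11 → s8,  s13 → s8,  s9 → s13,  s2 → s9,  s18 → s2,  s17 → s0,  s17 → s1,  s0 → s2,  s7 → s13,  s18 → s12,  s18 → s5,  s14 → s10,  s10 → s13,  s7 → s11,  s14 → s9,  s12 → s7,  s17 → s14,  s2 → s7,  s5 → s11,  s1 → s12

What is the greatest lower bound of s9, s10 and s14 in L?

Common lower bounds of {s9, s10, s14}: s14, s17.
The greatest among these is s14.

s14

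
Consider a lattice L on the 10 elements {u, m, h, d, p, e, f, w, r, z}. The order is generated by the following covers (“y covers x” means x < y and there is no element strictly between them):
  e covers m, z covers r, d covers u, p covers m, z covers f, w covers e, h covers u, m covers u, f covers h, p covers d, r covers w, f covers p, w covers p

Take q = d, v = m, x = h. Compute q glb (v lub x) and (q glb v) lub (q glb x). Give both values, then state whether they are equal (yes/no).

v lub x = f, so q glb (v lub x) = d glb f = d.
q glb v = u and q glb x = u, so (q glb v) lub (q glb x) = u lub u = u.
Equal: no.

d; u; no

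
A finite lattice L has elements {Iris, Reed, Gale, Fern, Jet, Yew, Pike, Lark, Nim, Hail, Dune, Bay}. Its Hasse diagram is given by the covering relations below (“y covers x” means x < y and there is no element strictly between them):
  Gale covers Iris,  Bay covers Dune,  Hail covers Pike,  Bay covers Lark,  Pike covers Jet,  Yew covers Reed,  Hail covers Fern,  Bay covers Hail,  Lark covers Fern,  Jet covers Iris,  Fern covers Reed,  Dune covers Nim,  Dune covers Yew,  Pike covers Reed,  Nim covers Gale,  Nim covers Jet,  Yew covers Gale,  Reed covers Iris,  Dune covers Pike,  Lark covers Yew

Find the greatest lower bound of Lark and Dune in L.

Common lower bounds of {Lark, Dune}: Gale, Iris, Reed, Yew.
The greatest among these is Yew.

Yew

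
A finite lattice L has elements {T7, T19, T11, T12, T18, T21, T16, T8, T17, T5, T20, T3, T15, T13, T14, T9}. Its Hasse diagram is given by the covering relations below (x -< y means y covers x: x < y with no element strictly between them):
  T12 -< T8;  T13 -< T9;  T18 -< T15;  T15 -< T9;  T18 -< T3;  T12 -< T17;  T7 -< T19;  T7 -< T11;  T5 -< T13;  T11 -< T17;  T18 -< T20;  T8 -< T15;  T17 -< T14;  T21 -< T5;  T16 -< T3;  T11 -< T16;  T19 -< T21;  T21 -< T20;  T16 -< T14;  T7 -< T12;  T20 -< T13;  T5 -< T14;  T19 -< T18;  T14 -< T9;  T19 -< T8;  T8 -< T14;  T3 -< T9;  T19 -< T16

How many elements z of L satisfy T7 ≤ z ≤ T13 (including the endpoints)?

7

The interval [T7, T13] = {T13, T18, T19, T20, T21, T5, T7}, which has 7 elements.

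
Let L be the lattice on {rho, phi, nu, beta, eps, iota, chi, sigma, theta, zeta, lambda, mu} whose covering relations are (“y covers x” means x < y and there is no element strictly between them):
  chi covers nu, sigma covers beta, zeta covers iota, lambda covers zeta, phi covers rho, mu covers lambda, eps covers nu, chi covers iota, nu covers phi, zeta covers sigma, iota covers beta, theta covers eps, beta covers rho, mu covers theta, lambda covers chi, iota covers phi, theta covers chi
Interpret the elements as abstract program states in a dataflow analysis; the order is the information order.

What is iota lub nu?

Common upper bounds of {iota, nu}: chi, lambda, mu, theta.
The least among these is chi.

chi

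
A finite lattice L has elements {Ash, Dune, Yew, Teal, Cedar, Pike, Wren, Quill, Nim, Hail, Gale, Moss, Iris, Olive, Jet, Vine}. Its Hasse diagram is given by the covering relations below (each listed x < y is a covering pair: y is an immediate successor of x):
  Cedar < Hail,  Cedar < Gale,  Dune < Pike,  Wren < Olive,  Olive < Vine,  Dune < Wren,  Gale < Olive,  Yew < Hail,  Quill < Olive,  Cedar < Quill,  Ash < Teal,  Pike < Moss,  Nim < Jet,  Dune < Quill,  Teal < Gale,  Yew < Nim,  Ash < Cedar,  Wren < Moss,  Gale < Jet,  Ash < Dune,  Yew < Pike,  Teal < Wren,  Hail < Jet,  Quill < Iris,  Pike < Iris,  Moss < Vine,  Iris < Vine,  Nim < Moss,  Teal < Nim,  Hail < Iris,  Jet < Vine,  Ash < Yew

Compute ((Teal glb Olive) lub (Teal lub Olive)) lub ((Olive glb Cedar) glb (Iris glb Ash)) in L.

Teal ∧ Olive = Teal
Teal ∨ Olive = Olive
Teal ∨ Olive = Olive
Olive ∧ Cedar = Cedar
Iris ∧ Ash = Ash
Cedar ∧ Ash = Ash
Olive ∨ Ash = Olive

Olive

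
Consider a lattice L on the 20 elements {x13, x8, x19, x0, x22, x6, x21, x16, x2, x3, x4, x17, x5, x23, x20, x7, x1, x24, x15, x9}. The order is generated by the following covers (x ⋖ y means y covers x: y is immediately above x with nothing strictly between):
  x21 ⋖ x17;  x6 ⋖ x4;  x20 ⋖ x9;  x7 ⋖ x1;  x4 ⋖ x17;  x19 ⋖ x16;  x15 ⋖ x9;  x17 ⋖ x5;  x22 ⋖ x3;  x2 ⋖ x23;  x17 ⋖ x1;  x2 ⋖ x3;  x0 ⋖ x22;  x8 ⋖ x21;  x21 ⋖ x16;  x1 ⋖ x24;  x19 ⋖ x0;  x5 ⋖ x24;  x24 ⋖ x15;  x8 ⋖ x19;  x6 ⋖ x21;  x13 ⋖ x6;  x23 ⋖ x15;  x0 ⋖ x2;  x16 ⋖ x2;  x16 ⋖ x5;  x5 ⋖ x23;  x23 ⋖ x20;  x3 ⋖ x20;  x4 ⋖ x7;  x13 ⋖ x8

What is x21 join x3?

Common upper bounds of {x21, x3}: x20, x3, x9.
The least among these is x3.

x3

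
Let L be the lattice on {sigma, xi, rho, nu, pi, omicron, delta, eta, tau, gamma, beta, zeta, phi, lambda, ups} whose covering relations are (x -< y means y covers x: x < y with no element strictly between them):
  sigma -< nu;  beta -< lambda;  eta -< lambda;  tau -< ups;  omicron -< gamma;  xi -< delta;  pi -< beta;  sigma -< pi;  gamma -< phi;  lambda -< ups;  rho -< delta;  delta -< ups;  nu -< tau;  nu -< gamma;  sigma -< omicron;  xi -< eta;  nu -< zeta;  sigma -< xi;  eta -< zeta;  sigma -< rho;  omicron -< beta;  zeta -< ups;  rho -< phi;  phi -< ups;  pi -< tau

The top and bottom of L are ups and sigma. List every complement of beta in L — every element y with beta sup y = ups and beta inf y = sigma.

Need y with beta ∨ y = ups and beta ∧ y = sigma.
Checking each element gives: delta, nu, rho, zeta.

delta, nu, rho, zeta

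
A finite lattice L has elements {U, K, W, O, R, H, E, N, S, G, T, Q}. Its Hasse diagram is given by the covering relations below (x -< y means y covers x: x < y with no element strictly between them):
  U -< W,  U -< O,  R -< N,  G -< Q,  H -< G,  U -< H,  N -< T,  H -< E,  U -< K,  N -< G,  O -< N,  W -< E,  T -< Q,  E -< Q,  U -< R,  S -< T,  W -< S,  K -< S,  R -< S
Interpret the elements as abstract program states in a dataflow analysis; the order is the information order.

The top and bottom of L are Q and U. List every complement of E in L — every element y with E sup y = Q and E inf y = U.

K, N, O, R

Need y with E ∨ y = Q and E ∧ y = U.
Checking each element gives: K, N, O, R.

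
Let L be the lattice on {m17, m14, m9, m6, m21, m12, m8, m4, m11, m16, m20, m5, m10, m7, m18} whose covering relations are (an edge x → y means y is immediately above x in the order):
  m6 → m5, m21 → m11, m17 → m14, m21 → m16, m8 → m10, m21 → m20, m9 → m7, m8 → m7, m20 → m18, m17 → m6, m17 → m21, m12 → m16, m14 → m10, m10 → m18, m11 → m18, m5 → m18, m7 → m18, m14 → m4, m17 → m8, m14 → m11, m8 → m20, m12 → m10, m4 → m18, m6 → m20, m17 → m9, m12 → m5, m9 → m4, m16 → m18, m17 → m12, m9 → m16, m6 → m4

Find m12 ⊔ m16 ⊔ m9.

Common upper bounds of {m12, m16, m9}: m16, m18.
The least among these is m16.

m16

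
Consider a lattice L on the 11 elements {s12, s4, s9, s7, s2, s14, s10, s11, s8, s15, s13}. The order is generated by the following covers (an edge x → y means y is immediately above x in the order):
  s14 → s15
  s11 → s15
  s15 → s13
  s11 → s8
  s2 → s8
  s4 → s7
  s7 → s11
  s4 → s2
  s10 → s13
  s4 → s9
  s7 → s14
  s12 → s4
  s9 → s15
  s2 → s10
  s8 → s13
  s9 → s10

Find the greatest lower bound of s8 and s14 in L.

s7

Common lower bounds of {s8, s14}: s12, s4, s7.
The greatest among these is s7.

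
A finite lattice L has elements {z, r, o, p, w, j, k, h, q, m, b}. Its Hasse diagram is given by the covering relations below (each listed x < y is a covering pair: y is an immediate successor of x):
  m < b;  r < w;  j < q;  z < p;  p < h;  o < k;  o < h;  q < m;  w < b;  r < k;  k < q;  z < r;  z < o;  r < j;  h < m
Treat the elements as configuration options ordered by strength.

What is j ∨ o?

q

Common upper bounds of {j, o}: b, m, q.
The least among these is q.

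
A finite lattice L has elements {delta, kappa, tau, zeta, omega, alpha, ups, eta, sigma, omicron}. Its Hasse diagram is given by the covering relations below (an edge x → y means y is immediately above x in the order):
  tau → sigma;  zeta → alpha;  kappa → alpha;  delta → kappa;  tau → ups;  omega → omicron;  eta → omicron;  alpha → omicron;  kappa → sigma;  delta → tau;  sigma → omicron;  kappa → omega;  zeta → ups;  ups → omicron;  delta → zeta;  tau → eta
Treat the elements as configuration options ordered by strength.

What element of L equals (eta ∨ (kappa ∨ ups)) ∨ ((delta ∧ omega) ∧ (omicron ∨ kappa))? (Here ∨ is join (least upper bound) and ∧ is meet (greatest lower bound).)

kappa ∨ ups = omicron
eta ∨ omicron = omicron
delta ∧ omega = delta
omicron ∨ kappa = omicron
delta ∧ omicron = delta
omicron ∨ delta = omicron

omicron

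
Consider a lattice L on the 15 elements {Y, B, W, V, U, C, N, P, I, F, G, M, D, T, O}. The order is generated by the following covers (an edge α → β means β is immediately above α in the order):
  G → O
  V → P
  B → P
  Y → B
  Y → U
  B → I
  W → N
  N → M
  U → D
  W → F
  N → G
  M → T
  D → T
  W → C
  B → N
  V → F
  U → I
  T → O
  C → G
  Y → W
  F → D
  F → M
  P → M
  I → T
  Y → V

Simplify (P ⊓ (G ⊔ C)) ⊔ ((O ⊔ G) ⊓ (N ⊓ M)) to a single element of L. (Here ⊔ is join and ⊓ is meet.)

N

G ∨ C = G
P ∧ G = B
O ∨ G = O
N ∧ M = N
O ∧ N = N
B ∨ N = N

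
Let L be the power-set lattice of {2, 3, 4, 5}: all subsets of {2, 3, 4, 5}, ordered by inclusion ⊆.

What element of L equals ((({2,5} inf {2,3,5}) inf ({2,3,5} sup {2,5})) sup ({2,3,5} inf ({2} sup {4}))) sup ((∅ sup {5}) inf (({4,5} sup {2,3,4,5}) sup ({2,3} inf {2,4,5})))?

{2,5}

{2,5} ∧ {2,3,5} = {2,5}
{2,3,5} ∨ {2,5} = {2,3,5}
{2,5} ∧ {2,3,5} = {2,5}
{2} ∨ {4} = {2,4}
{2,3,5} ∧ {2,4} = {2}
{2,5} ∨ {2} = {2,5}
∅ ∨ {5} = {5}
{4,5} ∨ {2,3,4,5} = {2,3,4,5}
{2,3} ∧ {2,4,5} = {2}
{2,3,4,5} ∨ {2} = {2,3,4,5}
{5} ∧ {2,3,4,5} = {5}
{2,5} ∨ {5} = {2,5}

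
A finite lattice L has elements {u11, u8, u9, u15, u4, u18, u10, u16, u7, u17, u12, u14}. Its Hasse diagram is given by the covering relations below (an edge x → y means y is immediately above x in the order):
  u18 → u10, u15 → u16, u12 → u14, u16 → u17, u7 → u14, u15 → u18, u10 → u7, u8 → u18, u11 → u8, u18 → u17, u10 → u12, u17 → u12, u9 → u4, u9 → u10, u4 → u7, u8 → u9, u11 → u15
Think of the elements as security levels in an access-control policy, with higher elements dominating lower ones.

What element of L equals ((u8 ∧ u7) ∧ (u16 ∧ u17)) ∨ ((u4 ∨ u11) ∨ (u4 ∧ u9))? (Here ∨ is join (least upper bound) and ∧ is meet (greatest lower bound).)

u8 ∧ u7 = u8
u16 ∧ u17 = u16
u8 ∧ u16 = u11
u4 ∨ u11 = u4
u4 ∧ u9 = u9
u4 ∨ u9 = u4
u11 ∨ u4 = u4

u4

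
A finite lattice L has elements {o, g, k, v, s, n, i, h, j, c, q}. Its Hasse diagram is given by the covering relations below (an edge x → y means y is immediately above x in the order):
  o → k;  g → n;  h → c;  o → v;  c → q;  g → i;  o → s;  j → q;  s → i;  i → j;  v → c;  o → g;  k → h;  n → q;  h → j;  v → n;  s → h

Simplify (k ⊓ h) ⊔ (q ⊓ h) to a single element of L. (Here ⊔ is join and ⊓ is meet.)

h

k ∧ h = k
q ∧ h = h
k ∨ h = h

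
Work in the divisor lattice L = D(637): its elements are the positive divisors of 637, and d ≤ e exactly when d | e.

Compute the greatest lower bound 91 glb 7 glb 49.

In the divisibility order, the meet is the greatest common divisor: gcd(91, 7, 49) = 7.

7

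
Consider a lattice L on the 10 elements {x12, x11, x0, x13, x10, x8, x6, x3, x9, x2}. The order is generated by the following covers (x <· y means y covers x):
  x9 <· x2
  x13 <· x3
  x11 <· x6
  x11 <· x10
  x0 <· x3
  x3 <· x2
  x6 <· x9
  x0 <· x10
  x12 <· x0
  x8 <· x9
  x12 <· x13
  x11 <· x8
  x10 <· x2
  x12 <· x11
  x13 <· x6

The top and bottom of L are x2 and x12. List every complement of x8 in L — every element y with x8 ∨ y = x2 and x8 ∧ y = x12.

Need y with x8 ∨ y = x2 and x8 ∧ y = x12.
Checking each element gives: x0, x3.

x0, x3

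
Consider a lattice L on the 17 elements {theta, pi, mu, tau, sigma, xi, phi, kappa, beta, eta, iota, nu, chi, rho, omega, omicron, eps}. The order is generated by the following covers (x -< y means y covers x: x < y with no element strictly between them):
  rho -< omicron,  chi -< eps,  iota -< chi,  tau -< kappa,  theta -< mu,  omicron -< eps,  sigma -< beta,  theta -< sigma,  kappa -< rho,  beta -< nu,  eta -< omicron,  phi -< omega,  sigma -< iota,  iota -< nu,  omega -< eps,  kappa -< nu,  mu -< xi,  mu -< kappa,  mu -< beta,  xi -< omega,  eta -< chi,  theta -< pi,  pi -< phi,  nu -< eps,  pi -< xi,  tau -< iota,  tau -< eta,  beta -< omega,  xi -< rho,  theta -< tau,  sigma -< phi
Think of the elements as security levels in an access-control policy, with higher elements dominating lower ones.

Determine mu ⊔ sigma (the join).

Common upper bounds of {mu, sigma}: beta, eps, nu, omega.
The least among these is beta.

beta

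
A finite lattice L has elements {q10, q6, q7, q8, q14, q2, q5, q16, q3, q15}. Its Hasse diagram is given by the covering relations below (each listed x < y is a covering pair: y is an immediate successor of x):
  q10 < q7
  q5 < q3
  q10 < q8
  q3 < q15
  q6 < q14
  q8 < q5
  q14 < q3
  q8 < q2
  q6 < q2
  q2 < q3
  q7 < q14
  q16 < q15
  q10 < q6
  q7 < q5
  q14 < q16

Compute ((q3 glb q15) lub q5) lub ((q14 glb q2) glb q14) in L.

q3

q3 ∧ q15 = q3
q3 ∨ q5 = q3
q14 ∧ q2 = q6
q6 ∧ q14 = q6
q3 ∨ q6 = q3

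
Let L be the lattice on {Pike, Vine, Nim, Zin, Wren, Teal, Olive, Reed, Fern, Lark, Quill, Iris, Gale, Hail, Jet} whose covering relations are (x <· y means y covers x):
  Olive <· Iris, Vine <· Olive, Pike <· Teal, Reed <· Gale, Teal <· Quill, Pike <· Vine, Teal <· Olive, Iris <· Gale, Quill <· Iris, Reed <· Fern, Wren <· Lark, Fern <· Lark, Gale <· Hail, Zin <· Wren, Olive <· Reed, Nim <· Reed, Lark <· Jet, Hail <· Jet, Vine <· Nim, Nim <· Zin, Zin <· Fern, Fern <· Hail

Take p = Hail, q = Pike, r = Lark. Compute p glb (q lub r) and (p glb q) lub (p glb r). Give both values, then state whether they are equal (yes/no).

q lub r = Lark, so p glb (q lub r) = Hail glb Lark = Fern.
p glb q = Pike and p glb r = Fern, so (p glb q) lub (p glb r) = Pike lub Fern = Fern.
Equal: yes.

Fern; Fern; yes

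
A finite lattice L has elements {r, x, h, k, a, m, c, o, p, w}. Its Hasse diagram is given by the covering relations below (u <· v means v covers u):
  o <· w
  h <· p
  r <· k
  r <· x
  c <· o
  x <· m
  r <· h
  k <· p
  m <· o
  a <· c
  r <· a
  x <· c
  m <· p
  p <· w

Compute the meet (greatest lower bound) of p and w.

Common lower bounds of {p, w}: h, k, m, p, r, x.
The greatest among these is p.

p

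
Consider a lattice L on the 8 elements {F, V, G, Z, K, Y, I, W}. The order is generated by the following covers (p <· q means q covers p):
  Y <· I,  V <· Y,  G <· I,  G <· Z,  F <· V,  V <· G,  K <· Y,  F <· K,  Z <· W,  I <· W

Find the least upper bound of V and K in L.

Y

Common upper bounds of {V, K}: I, W, Y.
The least among these is Y.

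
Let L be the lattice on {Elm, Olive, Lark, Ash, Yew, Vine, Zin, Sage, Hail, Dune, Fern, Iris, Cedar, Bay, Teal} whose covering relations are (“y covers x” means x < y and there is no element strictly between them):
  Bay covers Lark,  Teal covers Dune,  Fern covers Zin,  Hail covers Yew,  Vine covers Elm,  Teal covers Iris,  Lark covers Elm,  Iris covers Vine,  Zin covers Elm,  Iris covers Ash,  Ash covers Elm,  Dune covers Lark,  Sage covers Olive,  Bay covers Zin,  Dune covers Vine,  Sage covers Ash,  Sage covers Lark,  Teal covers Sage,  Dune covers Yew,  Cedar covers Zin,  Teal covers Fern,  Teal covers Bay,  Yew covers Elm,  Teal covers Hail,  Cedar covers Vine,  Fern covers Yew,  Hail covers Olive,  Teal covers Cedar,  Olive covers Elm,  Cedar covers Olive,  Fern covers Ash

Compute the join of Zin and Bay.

Common upper bounds of {Zin, Bay}: Bay, Teal.
The least among these is Bay.

Bay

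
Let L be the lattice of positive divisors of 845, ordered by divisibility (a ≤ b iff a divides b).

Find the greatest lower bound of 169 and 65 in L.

13

Common lower bounds of {169, 65}: 1, 13.
The greatest among these is 13.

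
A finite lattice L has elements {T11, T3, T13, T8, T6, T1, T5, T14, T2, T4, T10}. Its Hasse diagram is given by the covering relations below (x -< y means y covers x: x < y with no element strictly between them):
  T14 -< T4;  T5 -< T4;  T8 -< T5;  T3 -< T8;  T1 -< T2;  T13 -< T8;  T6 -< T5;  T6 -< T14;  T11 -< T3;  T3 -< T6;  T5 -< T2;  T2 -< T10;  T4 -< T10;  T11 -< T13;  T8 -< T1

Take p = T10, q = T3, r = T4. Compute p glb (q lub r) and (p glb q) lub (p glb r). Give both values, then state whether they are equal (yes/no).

T4; T4; yes

q lub r = T4, so p glb (q lub r) = T10 glb T4 = T4.
p glb q = T3 and p glb r = T4, so (p glb q) lub (p glb r) = T3 lub T4 = T4.
Equal: yes.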